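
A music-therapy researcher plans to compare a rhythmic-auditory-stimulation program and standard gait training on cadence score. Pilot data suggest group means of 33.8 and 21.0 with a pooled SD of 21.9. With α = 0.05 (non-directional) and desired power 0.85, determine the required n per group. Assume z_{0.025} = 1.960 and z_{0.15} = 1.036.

Cohen's d = |M₁ − M₂| / SD_pooled = |33.8 − 21.0| / 21.9 = 12.8 / 21.9 = 0.584.
For two independent groups with equal n: n = 2·((z_{α/2} + z_β) / d)².
z_{α/2} + z_β = 1.960 + 1.036 = 2.996.
n = 2 × (2.996 / 0.584)² = 2 × 5.130² = 2 × 26.32 = 52.6.
Round up to the next whole participant.

n = 53 per group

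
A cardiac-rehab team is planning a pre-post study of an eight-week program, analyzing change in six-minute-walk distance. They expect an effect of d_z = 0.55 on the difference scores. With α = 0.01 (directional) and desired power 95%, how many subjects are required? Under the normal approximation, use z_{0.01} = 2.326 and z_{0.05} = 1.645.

For a paired (one-sample on differences) test: n = ((z_{α} + z_β) / d)².
z_{α} + z_β = 2.326 + 1.645 = 3.971.
n = (3.971 / 0.55)² = 7.220² = 52.13.
Round up.

n = 53 pairs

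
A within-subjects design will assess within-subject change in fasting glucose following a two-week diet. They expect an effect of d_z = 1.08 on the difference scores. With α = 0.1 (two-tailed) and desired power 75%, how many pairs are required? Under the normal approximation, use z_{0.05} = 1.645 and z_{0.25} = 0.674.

For a paired (one-sample on differences) test: n = ((z_{α/2} + z_β) / d)².
z_{α/2} + z_β = 1.645 + 0.674 = 2.319.
n = (2.319 / 1.08)² = 2.147² = 4.61.
Round up.

n = 5 pairs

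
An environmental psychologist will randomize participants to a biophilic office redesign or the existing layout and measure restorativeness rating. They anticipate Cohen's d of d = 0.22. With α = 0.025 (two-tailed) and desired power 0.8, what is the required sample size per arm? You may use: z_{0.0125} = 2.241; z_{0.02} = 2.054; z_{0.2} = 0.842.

n = 393 per group

For two independent groups with equal n: n = 2·((z_{α/2} + z_β) / d)².
z_{α/2} + z_β = 2.241 + 0.842 = 3.083.
n = 2 × (3.083 / 0.22)² = 2 × 14.014² = 2 × 196.38 = 392.8.
Round up to the next whole participant.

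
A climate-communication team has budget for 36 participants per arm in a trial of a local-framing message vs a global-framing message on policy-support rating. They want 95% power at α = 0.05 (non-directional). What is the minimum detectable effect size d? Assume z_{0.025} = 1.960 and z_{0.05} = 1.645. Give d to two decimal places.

d_min ≈ 0.85

For two independent groups of n = 36 each: d_min = (z_{α/2} + z_β)·√(2/n).
z-sum = 1.960 + 1.645 = 3.605.
d_min = 3.605 × √(2/36) = 3.605 × 0.2357 = 0.850.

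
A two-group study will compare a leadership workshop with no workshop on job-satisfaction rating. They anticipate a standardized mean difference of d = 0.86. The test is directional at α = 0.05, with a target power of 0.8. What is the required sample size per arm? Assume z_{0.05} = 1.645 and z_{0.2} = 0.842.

For two independent groups with equal n: n = 2·((z_{α} + z_β) / d)².
z_{α} + z_β = 1.645 + 0.842 = 2.487.
n = 2 × (2.487 / 0.86)² = 2 × 2.892² = 2 × 8.36 = 16.7.
Round up to the next whole participant.

n = 17 per group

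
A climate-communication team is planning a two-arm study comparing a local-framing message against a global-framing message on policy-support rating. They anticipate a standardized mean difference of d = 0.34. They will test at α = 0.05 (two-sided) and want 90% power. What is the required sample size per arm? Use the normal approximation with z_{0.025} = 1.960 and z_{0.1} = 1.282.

For two independent groups with equal n: n = 2·((z_{α/2} + z_β) / d)².
z_{α/2} + z_β = 1.960 + 1.282 = 3.242.
n = 2 × (3.242 / 0.34)² = 2 × 9.535² = 2 × 90.92 = 181.8.
Round up to the next whole participant.

n = 182 per group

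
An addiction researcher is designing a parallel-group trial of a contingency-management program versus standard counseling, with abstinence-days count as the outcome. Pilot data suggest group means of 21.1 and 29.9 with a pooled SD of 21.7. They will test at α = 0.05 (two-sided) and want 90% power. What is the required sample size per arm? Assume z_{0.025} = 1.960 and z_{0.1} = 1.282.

n = 128 per group

Cohen's d = |M₁ − M₂| / SD_pooled = |21.1 − 29.9| / 21.7 = 8.8 / 21.7 = 0.406.
For two independent groups with equal n: n = 2·((z_{α/2} + z_β) / d)².
z_{α/2} + z_β = 1.960 + 1.282 = 3.242.
n = 2 × (3.242 / 0.406)² = 2 × 7.985² = 2 × 63.76 = 127.5.
Round up to the next whole participant.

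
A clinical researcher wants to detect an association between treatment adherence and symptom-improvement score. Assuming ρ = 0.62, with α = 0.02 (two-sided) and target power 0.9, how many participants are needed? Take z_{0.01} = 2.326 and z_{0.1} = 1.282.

n = 28

Fisher's z: C = ½·ln((1+r)/(1−r)) = ½·ln(4.2632) = 0.7250.
n = ((z_{α/2} + z_β)/C)² + 3.
(2.326 + 1.282) / 0.7250 = 3.608 / 0.7250 = 4.977.
n = 4.977² + 3 = 24.77 + 3 = 27.8.
Round up.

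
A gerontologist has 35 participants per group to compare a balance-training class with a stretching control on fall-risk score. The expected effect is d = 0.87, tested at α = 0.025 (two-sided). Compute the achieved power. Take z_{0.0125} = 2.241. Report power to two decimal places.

For two equal groups, power = Φ(d·√(n/2) − z_{α/2}).
d·√(n/2) = 0.87 × √(35/2) = 0.87 × 4.183 = 3.639.
z_β = 3.639 − 2.241 = 1.398.
Power = Φ(1.398) = 0.919.

power ≈ 0.92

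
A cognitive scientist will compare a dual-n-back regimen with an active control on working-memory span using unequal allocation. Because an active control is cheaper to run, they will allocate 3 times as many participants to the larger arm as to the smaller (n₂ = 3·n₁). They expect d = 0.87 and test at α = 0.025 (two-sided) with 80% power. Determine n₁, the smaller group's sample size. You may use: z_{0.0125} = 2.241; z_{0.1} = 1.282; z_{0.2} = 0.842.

n₁ = 17

With allocation ratio k = n₂/n₁ = 3, Var(x̄₁−x̄₂) = σ²(1/n₁ + 1/(k·n₁)) = σ²·(k+1)/(k·n₁).
So n₁ = (1 + 1/k)·((z_{α/2} + z_β)/d)² = 1.333 × (3.083/0.87)².
n₁ = 1.333 × 12.56 = 16.7.
Round up: n₁ = 17, giving n₂ = 3 × 17 = 51.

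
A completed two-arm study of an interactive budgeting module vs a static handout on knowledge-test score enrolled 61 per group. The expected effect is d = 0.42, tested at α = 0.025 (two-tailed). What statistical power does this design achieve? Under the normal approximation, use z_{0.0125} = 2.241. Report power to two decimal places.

power ≈ 0.53

For two equal groups, power = Φ(d·√(n/2) − z_{α/2}).
d·√(n/2) = 0.42 × √(61/2) = 0.42 × 5.523 = 2.320.
z_β = 2.320 − 2.241 = 0.079.
Power = Φ(0.079) = 0.531.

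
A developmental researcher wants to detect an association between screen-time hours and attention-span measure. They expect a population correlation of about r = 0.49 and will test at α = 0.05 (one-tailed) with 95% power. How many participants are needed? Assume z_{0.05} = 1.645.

Fisher's z: C = ½·ln((1+r)/(1−r)) = ½·ln(2.9216) = 0.5361.
n = ((z_{α} + z_β)/C)² + 3.
(1.645 + 1.645) / 0.5361 = 3.290 / 0.5361 = 6.137.
n = 6.137² + 3 = 37.66 + 3 = 40.7.
Round up.

n = 41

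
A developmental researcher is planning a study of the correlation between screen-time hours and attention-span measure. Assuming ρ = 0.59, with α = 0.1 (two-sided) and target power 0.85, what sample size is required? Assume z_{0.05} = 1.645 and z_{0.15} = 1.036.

Fisher's z: C = ½·ln((1+r)/(1−r)) = ½·ln(3.8780) = 0.6777.
n = ((z_{α/2} + z_β)/C)² + 3.
(1.645 + 1.036) / 0.6777 = 2.681 / 0.6777 = 3.956.
n = 3.956² + 3 = 15.65 + 3 = 18.7.
Round up.

n = 19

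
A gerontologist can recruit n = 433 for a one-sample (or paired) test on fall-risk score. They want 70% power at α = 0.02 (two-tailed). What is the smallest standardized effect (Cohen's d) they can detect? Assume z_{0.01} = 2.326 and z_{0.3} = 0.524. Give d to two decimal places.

For a single sample (or paired design) of n = 433: d_min = (z_{α/2} + z_β)/√n.
z-sum = 2.326 + 0.524 = 2.850.
d_min = 2.850 / √433 = 2.850 / 20.809 = 0.137.

d_min ≈ 0.14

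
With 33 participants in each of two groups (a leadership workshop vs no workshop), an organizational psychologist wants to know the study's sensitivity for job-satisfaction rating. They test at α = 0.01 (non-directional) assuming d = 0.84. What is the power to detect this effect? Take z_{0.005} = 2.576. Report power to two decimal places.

power ≈ 0.80

For two equal groups, power = Φ(d·√(n/2) − z_{α/2}).
d·√(n/2) = 0.84 × √(33/2) = 0.84 × 4.062 = 3.412.
z_β = 3.412 − 2.576 = 0.836.
Power = Φ(0.836) = 0.798.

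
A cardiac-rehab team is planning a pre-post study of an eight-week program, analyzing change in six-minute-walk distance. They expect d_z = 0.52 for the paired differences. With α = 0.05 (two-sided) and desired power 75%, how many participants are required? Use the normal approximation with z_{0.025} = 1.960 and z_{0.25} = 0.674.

For a paired (one-sample on differences) test: n = ((z_{α/2} + z_β) / d)².
z_{α/2} + z_β = 1.960 + 0.674 = 2.634.
n = (2.634 / 0.52)² = 5.065² = 25.66.
Round up.

n = 26 pairs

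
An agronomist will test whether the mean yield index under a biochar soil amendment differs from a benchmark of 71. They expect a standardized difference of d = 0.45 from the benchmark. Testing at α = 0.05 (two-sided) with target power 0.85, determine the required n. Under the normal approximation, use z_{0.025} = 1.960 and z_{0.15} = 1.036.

For a one-sample test: n = ((z_{α/2} + z_β) / d)².
z_{α/2} + z_β = 1.960 + 1.036 = 2.996.
n = (2.996 / 0.45)² = 6.658² = 44.33.
Round up.

n = 45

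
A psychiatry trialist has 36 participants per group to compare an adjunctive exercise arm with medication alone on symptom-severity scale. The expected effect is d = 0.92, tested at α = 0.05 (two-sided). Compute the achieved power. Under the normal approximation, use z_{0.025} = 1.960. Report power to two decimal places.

power ≈ 0.97

For two equal groups, power = Φ(d·√(n/2) − z_{α/2}).
d·√(n/2) = 0.92 × √(36/2) = 0.92 × 4.243 = 3.903.
z_β = 3.903 − 1.960 = 1.943.
Power = Φ(1.943) = 0.974.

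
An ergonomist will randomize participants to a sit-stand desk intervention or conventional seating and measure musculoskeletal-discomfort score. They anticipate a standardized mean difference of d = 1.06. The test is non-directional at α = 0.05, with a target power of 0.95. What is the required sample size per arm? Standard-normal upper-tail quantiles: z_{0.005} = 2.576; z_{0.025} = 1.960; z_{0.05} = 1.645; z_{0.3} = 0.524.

For two independent groups with equal n: n = 2·((z_{α/2} + z_β) / d)².
z_{α/2} + z_β = 1.960 + 1.645 = 3.605.
n = 2 × (3.605 / 1.06)² = 2 × 3.401² = 2 × 11.57 = 23.1.
Round up to the next whole participant.

n = 24 per group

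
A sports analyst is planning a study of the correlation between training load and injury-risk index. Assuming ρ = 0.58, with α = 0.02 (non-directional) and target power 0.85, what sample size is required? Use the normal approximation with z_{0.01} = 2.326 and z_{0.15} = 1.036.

n = 29

Fisher's z: C = ½·ln((1+r)/(1−r)) = ½·ln(3.7619) = 0.6625.
n = ((z_{α/2} + z_β)/C)² + 3.
(2.326 + 1.036) / 0.6625 = 3.362 / 0.6625 = 5.075.
n = 5.075² + 3 = 25.75 + 3 = 28.8.
Round up.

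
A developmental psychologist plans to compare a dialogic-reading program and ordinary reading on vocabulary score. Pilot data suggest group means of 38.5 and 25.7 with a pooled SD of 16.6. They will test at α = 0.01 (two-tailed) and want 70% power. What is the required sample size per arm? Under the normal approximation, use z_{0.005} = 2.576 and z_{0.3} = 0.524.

n = 33 per group

Cohen's d = |M₁ − M₂| / SD_pooled = |38.5 − 25.7| / 16.6 = 12.8 / 16.6 = 0.771.
For two independent groups with equal n: n = 2·((z_{α/2} + z_β) / d)².
z_{α/2} + z_β = 2.576 + 0.524 = 3.100.
n = 2 × (3.100 / 0.771)² = 2 × 4.021² = 2 × 16.17 = 32.3.
Round up to the next whole participant.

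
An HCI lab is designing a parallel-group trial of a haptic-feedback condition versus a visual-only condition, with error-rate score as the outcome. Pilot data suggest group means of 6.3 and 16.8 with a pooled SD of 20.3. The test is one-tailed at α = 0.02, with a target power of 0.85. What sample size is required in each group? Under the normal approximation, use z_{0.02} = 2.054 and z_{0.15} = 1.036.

n = 72 per group

Cohen's d = |M₁ − M₂| / SD_pooled = |6.3 − 16.8| / 20.3 = 10.5 / 20.3 = 0.517.
For two independent groups with equal n: n = 2·((z_{α} + z_β) / d)².
z_{α} + z_β = 2.054 + 1.036 = 3.090.
n = 2 × (3.090 / 0.517)² = 2 × 5.977² = 2 × 35.72 = 71.4.
Round up to the next whole participant.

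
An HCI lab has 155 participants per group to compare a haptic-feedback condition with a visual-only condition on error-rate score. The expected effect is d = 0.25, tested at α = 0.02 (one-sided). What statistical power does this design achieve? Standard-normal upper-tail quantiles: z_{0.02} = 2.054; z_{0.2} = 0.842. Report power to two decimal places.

power ≈ 0.56

For two equal groups, power = Φ(d·√(n/2) − z_{α}).
d·√(n/2) = 0.25 × √(155/2) = 0.25 × 8.803 = 2.201.
z_β = 2.201 − 2.054 = 0.147.
Power = Φ(0.147) = 0.558.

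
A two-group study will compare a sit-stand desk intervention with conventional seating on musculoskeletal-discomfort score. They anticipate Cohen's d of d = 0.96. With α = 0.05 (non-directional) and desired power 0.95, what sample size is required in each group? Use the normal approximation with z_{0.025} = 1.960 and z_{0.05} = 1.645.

For two independent groups with equal n: n = 2·((z_{α/2} + z_β) / d)².
z_{α/2} + z_β = 1.960 + 1.645 = 3.605.
n = 2 × (3.605 / 0.96)² = 2 × 3.755² = 2 × 14.10 = 28.2.
Round up to the next whole participant.

n = 29 per group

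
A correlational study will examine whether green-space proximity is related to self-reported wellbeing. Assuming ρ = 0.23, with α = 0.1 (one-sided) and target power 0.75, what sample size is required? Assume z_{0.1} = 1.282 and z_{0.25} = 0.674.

n = 73

Fisher's z: C = ½·ln((1+r)/(1−r)) = ½·ln(1.5974) = 0.2342.
n = ((z_{α} + z_β)/C)² + 3.
(1.282 + 0.674) / 0.2342 = 1.956 / 0.2342 = 8.352.
n = 8.352² + 3 = 69.75 + 3 = 72.8.
Round up.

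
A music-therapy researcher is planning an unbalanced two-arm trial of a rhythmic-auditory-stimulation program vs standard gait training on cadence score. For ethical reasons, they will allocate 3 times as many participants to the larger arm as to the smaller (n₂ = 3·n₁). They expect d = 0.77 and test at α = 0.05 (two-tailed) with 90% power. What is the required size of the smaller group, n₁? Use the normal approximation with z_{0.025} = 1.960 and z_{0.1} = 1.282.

n₁ = 24

With allocation ratio k = n₂/n₁ = 3, Var(x̄₁−x̄₂) = σ²(1/n₁ + 1/(k·n₁)) = σ²·(k+1)/(k·n₁).
So n₁ = (1 + 1/k)·((z_{α/2} + z_β)/d)² = 1.333 × (3.242/0.77)².
n₁ = 1.333 × 17.73 = 23.6.
Round up: n₁ = 24, giving n₂ = 3 × 24 = 72.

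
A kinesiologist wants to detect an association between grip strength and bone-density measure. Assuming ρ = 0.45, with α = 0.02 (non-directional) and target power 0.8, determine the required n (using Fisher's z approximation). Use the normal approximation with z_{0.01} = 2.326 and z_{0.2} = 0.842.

Fisher's z: C = ½·ln((1+r)/(1−r)) = ½·ln(2.6364) = 0.4847.
n = ((z_{α/2} + z_β)/C)² + 3.
(2.326 + 0.842) / 0.4847 = 3.168 / 0.4847 = 6.536.
n = 6.536² + 3 = 42.72 + 3 = 45.7.
Round up.

n = 46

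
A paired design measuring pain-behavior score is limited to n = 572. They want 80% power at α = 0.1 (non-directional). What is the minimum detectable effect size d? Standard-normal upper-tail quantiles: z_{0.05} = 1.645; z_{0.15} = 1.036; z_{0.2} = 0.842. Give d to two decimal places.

For a single sample (or paired design) of n = 572: d_min = (z_{α/2} + z_β)/√n.
z-sum = 1.645 + 0.842 = 2.487.
d_min = 2.487 / √572 = 2.487 / 23.917 = 0.104.

d_min ≈ 0.10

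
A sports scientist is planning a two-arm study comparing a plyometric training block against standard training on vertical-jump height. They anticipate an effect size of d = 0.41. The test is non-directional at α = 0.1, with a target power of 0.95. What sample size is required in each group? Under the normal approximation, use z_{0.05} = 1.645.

n = 129 per group

For two independent groups with equal n: n = 2·((z_{α/2} + z_β) / d)².
z_{α/2} + z_β = 1.645 + 1.645 = 3.290.
n = 2 × (3.290 / 0.41)² = 2 × 8.024² = 2 × 64.39 = 128.8.
Round up to the next whole participant.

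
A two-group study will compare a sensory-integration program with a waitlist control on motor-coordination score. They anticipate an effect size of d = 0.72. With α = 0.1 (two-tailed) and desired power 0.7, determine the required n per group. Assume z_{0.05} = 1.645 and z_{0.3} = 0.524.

n = 19 per group

For two independent groups with equal n: n = 2·((z_{α/2} + z_β) / d)².
z_{α/2} + z_β = 1.645 + 0.524 = 2.169.
n = 2 × (2.169 / 0.72)² = 2 × 3.013² = 2 × 9.08 = 18.2.
Round up to the next whole participant.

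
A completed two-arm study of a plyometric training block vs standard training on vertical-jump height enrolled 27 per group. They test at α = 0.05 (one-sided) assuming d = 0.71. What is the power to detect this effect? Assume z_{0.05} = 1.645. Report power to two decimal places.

For two equal groups, power = Φ(d·√(n/2) − z_{α}).
d·√(n/2) = 0.71 × √(27/2) = 0.71 × 3.674 = 2.609.
z_β = 2.609 − 1.645 = 0.964.
Power = Φ(0.964) = 0.832.

power ≈ 0.83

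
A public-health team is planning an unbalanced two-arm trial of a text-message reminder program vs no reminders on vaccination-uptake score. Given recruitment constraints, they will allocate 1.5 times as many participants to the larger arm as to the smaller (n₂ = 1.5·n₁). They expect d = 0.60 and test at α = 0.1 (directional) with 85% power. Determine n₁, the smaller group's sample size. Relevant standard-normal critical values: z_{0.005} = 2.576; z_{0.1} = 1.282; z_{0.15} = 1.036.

n₁ = 25

With allocation ratio k = n₂/n₁ = 1.5, Var(x̄₁−x̄₂) = σ²(1/n₁ + 1/(k·n₁)) = σ²·(k+1)/(k·n₁).
So n₁ = (1 + 1/k)·((z_{α} + z_β)/d)² = 1.667 × (2.318/0.60)².
n₁ = 1.667 × 14.93 = 24.9.
Round up: n₁ = 25, giving n₂ = ⌈1.5 × 25⌉ = ⌈37.5⌉ = 38.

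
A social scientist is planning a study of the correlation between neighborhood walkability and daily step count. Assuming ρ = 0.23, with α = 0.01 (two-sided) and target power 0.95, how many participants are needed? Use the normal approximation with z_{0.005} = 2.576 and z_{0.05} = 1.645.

n = 328

Fisher's z: C = ½·ln((1+r)/(1−r)) = ½·ln(1.5974) = 0.2342.
n = ((z_{α/2} + z_β)/C)² + 3.
(2.576 + 1.645) / 0.2342 = 4.221 / 0.2342 = 18.023.
n = 18.023² + 3 = 324.83 + 3 = 327.8.
Round up.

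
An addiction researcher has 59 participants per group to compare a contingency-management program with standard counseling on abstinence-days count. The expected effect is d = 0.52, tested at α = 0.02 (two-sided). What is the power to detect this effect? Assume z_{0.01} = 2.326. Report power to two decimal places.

For two equal groups, power = Φ(d·√(n/2) − z_{α/2}).
d·√(n/2) = 0.52 × √(59/2) = 0.52 × 5.431 = 2.824.
z_β = 2.824 − 2.326 = 0.498.
Power = Φ(0.498) = 0.691.

power ≈ 0.69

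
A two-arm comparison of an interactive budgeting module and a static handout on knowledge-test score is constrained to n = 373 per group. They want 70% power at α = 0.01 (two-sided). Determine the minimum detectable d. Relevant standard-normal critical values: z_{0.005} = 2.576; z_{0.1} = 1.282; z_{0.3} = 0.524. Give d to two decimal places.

For two independent groups of n = 373 each: d_min = (z_{α/2} + z_β)·√(2/n).
z-sum = 2.576 + 0.524 = 3.100.
d_min = 3.100 × √(2/373) = 3.100 × 0.0732 = 0.227.

d_min ≈ 0.23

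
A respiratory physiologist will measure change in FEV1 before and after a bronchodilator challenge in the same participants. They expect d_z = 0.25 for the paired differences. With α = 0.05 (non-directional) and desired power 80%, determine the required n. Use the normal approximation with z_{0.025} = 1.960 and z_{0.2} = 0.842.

For a paired (one-sample on differences) test: n = ((z_{α/2} + z_β) / d)².
z_{α/2} + z_β = 1.960 + 0.842 = 2.802.
n = (2.802 / 0.25)² = 11.208² = 125.62.
Round up.

n = 126 pairs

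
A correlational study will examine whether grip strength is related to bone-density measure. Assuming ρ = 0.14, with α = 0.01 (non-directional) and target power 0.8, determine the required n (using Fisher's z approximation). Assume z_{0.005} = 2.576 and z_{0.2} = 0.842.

n = 592

Fisher's z: C = ½·ln((1+r)/(1−r)) = ½·ln(1.3256) = 0.1409.
n = ((z_{α/2} + z_β)/C)² + 3.
(2.576 + 0.842) / 0.1409 = 3.418 / 0.1409 = 24.258.
n = 24.258² + 3 = 588.47 + 3 = 591.5.
Round up.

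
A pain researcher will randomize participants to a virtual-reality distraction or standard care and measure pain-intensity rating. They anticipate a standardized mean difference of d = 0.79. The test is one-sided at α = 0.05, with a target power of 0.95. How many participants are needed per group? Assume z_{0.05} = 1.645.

For two independent groups with equal n: n = 2·((z_{α} + z_β) / d)².
z_{α} + z_β = 1.645 + 1.645 = 3.290.
n = 2 × (3.290 / 0.79)² = 2 × 4.165² = 2 × 17.34 = 34.7.
Round up to the next whole participant.

n = 35 per group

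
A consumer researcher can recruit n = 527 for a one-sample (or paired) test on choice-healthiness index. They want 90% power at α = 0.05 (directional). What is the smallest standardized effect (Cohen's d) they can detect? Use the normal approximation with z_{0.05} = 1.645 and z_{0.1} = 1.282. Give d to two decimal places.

d_min ≈ 0.13

For a single sample (or paired design) of n = 527: d_min = (z_{α} + z_β)/√n.
z-sum = 1.645 + 1.282 = 2.927.
d_min = 2.927 / √527 = 2.927 / 22.956 = 0.128.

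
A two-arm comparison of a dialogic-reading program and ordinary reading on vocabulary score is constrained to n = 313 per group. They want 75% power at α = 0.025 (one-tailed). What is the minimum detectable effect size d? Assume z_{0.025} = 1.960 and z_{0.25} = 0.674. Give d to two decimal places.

For two independent groups of n = 313 each: d_min = (z_{α} + z_β)·√(2/n).
z-sum = 1.960 + 0.674 = 2.634.
d_min = 2.634 × √(2/313) = 2.634 × 0.0799 = 0.211.

d_min ≈ 0.21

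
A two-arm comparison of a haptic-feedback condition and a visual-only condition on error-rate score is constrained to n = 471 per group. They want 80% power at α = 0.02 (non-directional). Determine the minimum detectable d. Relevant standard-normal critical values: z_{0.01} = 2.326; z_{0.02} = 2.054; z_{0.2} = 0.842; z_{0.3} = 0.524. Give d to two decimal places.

d_min ≈ 0.21

For two independent groups of n = 471 each: d_min = (z_{α/2} + z_β)·√(2/n).
z-sum = 2.326 + 0.842 = 3.168.
d_min = 3.168 × √(2/471) = 3.168 × 0.0652 = 0.206.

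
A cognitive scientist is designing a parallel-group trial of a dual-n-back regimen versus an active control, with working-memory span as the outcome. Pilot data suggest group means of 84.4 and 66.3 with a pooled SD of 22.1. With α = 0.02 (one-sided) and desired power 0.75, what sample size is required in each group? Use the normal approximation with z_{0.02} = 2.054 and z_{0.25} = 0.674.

n = 23 per group

Cohen's d = |M₁ − M₂| / SD_pooled = |84.4 − 66.3| / 22.1 = 18.1 / 22.1 = 0.819.
For two independent groups with equal n: n = 2·((z_{α} + z_β) / d)².
z_{α} + z_β = 2.054 + 0.674 = 2.728.
n = 2 × (2.728 / 0.819)² = 2 × 3.331² = 2 × 11.09 = 22.2.
Round up to the next whole participant.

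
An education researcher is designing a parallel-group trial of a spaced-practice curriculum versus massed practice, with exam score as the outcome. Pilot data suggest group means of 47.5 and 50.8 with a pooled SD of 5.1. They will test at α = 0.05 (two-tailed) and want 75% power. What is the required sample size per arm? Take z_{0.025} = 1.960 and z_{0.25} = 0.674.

Cohen's d = |M₁ − M₂| / SD_pooled = |47.5 − 50.8| / 5.1 = 3.3 / 5.1 = 0.647.
For two independent groups with equal n: n = 2·((z_{α/2} + z_β) / d)².
z_{α/2} + z_β = 1.960 + 0.674 = 2.634.
n = 2 × (2.634 / 0.647)² = 2 × 4.071² = 2 × 16.57 = 33.1.
Round up to the next whole participant.

n = 34 per group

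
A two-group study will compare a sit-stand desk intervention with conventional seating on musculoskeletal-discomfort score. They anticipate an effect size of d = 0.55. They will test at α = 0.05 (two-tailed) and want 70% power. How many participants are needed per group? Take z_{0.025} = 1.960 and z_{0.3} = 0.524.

For two independent groups with equal n: n = 2·((z_{α/2} + z_β) / d)².
z_{α/2} + z_β = 1.960 + 0.524 = 2.484.
n = 2 × (2.484 / 0.55)² = 2 × 4.516² = 2 × 20.40 = 40.8.
Round up to the next whole participant.

n = 41 per group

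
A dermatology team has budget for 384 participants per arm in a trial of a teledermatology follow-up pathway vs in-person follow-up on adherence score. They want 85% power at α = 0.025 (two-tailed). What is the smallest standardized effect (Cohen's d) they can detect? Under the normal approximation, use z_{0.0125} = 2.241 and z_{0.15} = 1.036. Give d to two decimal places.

d_min ≈ 0.24

For two independent groups of n = 384 each: d_min = (z_{α/2} + z_β)·√(2/n).
z-sum = 2.241 + 1.036 = 3.277.
d_min = 3.277 × √(2/384) = 3.277 × 0.0722 = 0.236.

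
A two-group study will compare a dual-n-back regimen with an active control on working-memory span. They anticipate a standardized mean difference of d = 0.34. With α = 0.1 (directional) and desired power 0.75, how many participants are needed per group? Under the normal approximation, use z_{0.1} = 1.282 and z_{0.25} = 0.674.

n = 67 per group

For two independent groups with equal n: n = 2·((z_{α} + z_β) / d)².
z_{α} + z_β = 1.282 + 0.674 = 1.956.
n = 2 × (1.956 / 0.34)² = 2 × 5.753² = 2 × 33.10 = 66.2.
Round up to the next whole participant.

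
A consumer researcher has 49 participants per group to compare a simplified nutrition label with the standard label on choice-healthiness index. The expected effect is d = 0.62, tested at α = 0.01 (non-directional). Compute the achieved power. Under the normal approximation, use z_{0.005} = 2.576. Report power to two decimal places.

For two equal groups, power = Φ(d·√(n/2) − z_{α/2}).
d·√(n/2) = 0.62 × √(49/2) = 0.62 × 4.950 = 3.069.
z_β = 3.069 − 2.576 = 0.493.
Power = Φ(0.493) = 0.689.

power ≈ 0.69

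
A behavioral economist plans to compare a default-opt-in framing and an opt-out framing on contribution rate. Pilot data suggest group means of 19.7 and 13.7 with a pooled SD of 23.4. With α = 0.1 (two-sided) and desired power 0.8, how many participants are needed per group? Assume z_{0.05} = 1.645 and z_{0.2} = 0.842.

Cohen's d = |M₁ − M₂| / SD_pooled = |19.7 − 13.7| / 23.4 = 6.0 / 23.4 = 0.256.
For two independent groups with equal n: n = 2·((z_{α/2} + z_β) / d)².
z_{α/2} + z_β = 1.645 + 0.842 = 2.487.
n = 2 × (2.487 / 0.256)² = 2 × 9.715² = 2 × 94.38 = 188.8.
Round up to the next whole participant.

n = 189 per group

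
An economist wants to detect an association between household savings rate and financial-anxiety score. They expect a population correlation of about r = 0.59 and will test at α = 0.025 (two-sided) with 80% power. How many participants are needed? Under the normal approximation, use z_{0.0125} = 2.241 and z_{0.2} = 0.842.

Fisher's z: C = ½·ln((1+r)/(1−r)) = ½·ln(3.8780) = 0.6777.
n = ((z_{α/2} + z_β)/C)² + 3.
(2.241 + 0.842) / 0.6777 = 3.083 / 0.6777 = 4.549.
n = 4.549² + 3 = 20.70 + 3 = 23.7.
Round up.

n = 24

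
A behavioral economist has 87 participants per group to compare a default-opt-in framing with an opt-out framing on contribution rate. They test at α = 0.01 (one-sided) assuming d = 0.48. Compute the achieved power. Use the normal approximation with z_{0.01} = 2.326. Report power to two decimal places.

For two equal groups, power = Φ(d·√(n/2) − z_{α}).
d·√(n/2) = 0.48 × √(87/2) = 0.48 × 6.595 = 3.166.
z_β = 3.166 − 2.326 = 0.840.
Power = Φ(0.840) = 0.799.

power ≈ 0.80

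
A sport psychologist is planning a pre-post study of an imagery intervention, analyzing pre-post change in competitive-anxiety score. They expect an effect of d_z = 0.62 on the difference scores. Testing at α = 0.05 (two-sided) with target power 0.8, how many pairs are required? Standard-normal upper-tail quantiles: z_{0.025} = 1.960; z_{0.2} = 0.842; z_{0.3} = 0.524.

For a paired (one-sample on differences) test: n = ((z_{α/2} + z_β) / d)².
z_{α/2} + z_β = 1.960 + 0.842 = 2.802.
n = (2.802 / 0.62)² = 4.519² = 20.42.
Round up.

n = 21 pairs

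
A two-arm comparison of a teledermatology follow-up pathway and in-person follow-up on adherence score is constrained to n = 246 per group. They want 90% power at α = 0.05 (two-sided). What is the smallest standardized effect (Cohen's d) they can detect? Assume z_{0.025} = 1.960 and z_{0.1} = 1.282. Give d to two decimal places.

d_min ≈ 0.29

For two independent groups of n = 246 each: d_min = (z_{α/2} + z_β)·√(2/n).
z-sum = 1.960 + 1.282 = 3.242.
d_min = 3.242 × √(2/246) = 3.242 × 0.0902 = 0.292.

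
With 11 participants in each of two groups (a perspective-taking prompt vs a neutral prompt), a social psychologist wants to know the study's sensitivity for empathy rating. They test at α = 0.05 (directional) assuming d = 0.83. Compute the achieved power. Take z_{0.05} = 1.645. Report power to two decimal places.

power ≈ 0.62

For two equal groups, power = Φ(d·√(n/2) − z_{α}).
d·√(n/2) = 0.83 × √(11/2) = 0.83 × 2.345 = 1.947.
z_β = 1.947 − 1.645 = 0.302.
Power = Φ(0.302) = 0.618.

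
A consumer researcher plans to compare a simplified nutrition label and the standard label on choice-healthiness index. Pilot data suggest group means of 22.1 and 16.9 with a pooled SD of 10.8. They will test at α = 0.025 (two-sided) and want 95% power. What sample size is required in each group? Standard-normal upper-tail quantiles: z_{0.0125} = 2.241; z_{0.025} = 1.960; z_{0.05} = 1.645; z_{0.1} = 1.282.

Cohen's d = |M₁ − M₂| / SD_pooled = |22.1 − 16.9| / 10.8 = 5.2 / 10.8 = 0.481.
For two independent groups with equal n: n = 2·((z_{α/2} + z_β) / d)².
z_{α/2} + z_β = 2.241 + 1.645 = 3.886.
n = 2 × (3.886 / 0.481)² = 2 × 8.079² = 2 × 65.27 = 130.5.
Round up to the next whole participant.

n = 131 per group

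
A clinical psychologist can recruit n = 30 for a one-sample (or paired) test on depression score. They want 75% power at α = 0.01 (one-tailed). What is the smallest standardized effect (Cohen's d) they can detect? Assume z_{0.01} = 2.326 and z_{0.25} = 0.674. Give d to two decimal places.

For a single sample (or paired design) of n = 30: d_min = (z_{α} + z_β)/√n.
z-sum = 2.326 + 0.674 = 3.000.
d_min = 3.000 / √30 = 3.000 / 5.477 = 0.548.

d_min ≈ 0.55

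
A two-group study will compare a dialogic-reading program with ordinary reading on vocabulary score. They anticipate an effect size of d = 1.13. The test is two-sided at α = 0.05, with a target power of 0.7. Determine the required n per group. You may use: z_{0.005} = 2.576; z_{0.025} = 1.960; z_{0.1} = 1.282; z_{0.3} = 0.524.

n = 10 per group

For two independent groups with equal n: n = 2·((z_{α/2} + z_β) / d)².
z_{α/2} + z_β = 1.960 + 0.524 = 2.484.
n = 2 × (2.484 / 1.13)² = 2 × 2.198² = 2 × 4.83 = 9.7.
Round up to the next whole participant.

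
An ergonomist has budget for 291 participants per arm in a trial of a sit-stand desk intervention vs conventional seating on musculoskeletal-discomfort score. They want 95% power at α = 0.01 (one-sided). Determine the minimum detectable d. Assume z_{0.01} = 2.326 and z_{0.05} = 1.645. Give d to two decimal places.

For two independent groups of n = 291 each: d_min = (z_{α} + z_β)·√(2/n).
z-sum = 2.326 + 1.645 = 3.971.
d_min = 3.971 × √(2/291) = 3.971 × 0.0829 = 0.329.

d_min ≈ 0.33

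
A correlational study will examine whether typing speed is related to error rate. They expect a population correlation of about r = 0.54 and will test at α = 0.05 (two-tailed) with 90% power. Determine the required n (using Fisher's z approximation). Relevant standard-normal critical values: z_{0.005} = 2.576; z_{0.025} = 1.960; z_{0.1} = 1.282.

n = 32

Fisher's z: C = ½·ln((1+r)/(1−r)) = ½·ln(3.3478) = 0.6042.
n = ((z_{α/2} + z_β)/C)² + 3.
(1.960 + 1.282) / 0.6042 = 3.242 / 0.6042 = 5.366.
n = 5.366² + 3 = 28.79 + 3 = 31.8.
Round up.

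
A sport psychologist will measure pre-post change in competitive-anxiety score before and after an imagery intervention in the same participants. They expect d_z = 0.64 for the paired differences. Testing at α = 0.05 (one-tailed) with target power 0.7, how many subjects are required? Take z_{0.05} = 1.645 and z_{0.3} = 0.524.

For a paired (one-sample on differences) test: n = ((z_{α} + z_β) / d)².
z_{α} + z_β = 1.645 + 0.524 = 2.169.
n = (2.169 / 0.64)² = 3.389² = 11.49.
Round up.

n = 12 pairs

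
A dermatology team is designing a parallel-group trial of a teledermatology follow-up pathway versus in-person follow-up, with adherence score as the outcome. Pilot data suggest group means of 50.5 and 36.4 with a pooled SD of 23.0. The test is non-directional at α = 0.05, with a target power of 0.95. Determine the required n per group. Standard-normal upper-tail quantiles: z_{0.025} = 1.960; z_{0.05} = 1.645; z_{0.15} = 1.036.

n = 70 per group

Cohen's d = |M₁ − M₂| / SD_pooled = |50.5 − 36.4| / 23.0 = 14.1 / 23.0 = 0.613.
For two independent groups with equal n: n = 2·((z_{α/2} + z_β) / d)².
z_{α/2} + z_β = 1.960 + 1.645 = 3.605.
n = 2 × (3.605 / 0.613)² = 2 × 5.881² = 2 × 34.59 = 69.2.
Round up to the next whole participant.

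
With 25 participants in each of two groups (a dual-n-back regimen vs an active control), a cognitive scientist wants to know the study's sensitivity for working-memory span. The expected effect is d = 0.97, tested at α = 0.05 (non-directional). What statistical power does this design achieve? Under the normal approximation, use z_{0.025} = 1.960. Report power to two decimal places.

For two equal groups, power = Φ(d·√(n/2) − z_{α/2}).
d·√(n/2) = 0.97 × √(25/2) = 0.97 × 3.536 = 3.429.
z_β = 3.429 − 1.960 = 1.469.
Power = Φ(1.469) = 0.929.

power ≈ 0.93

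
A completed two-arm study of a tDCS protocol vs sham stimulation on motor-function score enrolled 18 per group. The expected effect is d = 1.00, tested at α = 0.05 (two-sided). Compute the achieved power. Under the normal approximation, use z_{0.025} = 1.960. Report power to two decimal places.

For two equal groups, power = Φ(d·√(n/2) − z_{α/2}).
d·√(n/2) = 1.00 × √(18/2) = 1.00 × 3.000 = 3.000.
z_β = 3.000 − 1.960 = 1.040.
Power = Φ(1.040) = 0.851.

power ≈ 0.85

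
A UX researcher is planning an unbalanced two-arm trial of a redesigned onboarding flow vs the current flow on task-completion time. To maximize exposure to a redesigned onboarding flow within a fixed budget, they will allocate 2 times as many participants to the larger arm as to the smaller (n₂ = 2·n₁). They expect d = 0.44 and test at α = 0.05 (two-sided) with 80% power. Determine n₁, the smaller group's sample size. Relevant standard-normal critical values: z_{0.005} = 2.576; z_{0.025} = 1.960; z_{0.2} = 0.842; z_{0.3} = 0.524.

n₁ = 61

With allocation ratio k = n₂/n₁ = 2, Var(x̄₁−x̄₂) = σ²(1/n₁ + 1/(k·n₁)) = σ²·(k+1)/(k·n₁).
So n₁ = (1 + 1/k)·((z_{α/2} + z_β)/d)² = 1.500 × (2.802/0.44)².
n₁ = 1.500 × 40.55 = 60.8.
Round up: n₁ = 61, giving n₂ = 2 × 61 = 122.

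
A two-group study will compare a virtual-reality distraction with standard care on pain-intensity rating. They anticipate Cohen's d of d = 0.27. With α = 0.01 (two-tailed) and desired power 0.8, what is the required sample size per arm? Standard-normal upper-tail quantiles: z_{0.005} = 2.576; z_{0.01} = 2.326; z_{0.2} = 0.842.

For two independent groups with equal n: n = 2·((z_{α/2} + z_β) / d)².
z_{α/2} + z_β = 2.576 + 0.842 = 3.418.
n = 2 × (3.418 / 0.27)² = 2 × 12.659² = 2 × 160.26 = 320.5.
Round up to the next whole participant.

n = 321 per group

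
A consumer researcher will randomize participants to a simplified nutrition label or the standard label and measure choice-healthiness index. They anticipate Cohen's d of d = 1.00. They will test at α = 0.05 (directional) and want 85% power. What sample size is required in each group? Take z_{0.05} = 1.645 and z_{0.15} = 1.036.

For two independent groups with equal n: n = 2·((z_{α} + z_β) / d)².
z_{α} + z_β = 1.645 + 1.036 = 2.681.
n = 2 × (2.681 / 1.00)² = 2 × 2.681² = 2 × 7.19 = 14.4.
Round up to the next whole participant.

n = 15 per group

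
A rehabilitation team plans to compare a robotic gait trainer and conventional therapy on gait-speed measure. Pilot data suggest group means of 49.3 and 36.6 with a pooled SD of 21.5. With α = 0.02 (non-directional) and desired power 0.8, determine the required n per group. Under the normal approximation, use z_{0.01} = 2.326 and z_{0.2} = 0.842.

n = 58 per group

Cohen's d = |M₁ − M₂| / SD_pooled = |49.3 − 36.6| / 21.5 = 12.7 / 21.5 = 0.591.
For two independent groups with equal n: n = 2·((z_{α/2} + z_β) / d)².
z_{α/2} + z_β = 2.326 + 0.842 = 3.168.
n = 2 × (3.168 / 0.591)² = 2 × 5.360² = 2 × 28.73 = 57.5.
Round up to the next whole participant.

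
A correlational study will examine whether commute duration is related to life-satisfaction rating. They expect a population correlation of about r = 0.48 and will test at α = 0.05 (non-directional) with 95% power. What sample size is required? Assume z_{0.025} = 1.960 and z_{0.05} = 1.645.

n = 51

Fisher's z: C = ½·ln((1+r)/(1−r)) = ½·ln(2.8462) = 0.5230.
n = ((z_{α/2} + z_β)/C)² + 3.
(1.960 + 1.645) / 0.5230 = 3.605 / 0.5230 = 6.893.
n = 6.893² + 3 = 47.51 + 3 = 50.5.
Round up.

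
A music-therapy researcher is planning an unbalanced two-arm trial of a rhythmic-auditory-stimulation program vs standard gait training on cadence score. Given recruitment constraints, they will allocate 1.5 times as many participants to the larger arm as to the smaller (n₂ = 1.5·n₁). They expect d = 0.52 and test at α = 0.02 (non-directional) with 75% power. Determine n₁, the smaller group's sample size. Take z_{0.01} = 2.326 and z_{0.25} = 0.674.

n₁ = 56

With allocation ratio k = n₂/n₁ = 1.5, Var(x̄₁−x̄₂) = σ²(1/n₁ + 1/(k·n₁)) = σ²·(k+1)/(k·n₁).
So n₁ = (1 + 1/k)·((z_{α/2} + z_β)/d)² = 1.667 × (3.000/0.52)².
n₁ = 1.667 × 33.28 = 55.5.
Round up: n₁ = 56, giving n₂ = 1.5 × 56 = 84.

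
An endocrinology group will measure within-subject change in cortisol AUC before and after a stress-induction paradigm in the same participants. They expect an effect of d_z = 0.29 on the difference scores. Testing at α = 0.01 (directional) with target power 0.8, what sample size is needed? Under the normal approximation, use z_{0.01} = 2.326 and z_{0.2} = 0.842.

n = 120 pairs

For a paired (one-sample on differences) test: n = ((z_{α} + z_β) / d)².
z_{α} + z_β = 2.326 + 0.842 = 3.168.
n = (3.168 / 0.29)² = 10.924² = 119.34.
Round up.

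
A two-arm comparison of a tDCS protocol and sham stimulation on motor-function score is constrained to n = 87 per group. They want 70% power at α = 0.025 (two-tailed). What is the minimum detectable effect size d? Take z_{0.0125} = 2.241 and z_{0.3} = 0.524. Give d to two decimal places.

d_min ≈ 0.42

For two independent groups of n = 87 each: d_min = (z_{α/2} + z_β)·√(2/n).
z-sum = 2.241 + 0.524 = 2.765.
d_min = 2.765 × √(2/87) = 2.765 × 0.1516 = 0.419.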